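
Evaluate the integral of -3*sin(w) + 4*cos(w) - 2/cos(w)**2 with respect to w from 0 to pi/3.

An antiderivative is F(w) = 4*sin(w) + 3*cos(w) - 2*tan(w).
Then F(pi/3) - F(0) = (3/2) - (3) = -3/2.

-3/2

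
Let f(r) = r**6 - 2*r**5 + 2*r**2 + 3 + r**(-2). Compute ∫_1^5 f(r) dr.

By the power rule, an antiderivative is F(r) = r**7/7 - r**6/3 + 2*r**3/3 + 3*r - 1/r.
Then F(5) - F(1) = (211768/35) - (52/21) = 635044/105.

635044/105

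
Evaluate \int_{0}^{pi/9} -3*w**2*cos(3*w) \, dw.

-pi/27 - sqrt(3)*pi**2/162 + sqrt(3)/9

Integrate by parts twice (u = w^2, dv = -3*cos(3*w) dw).
An antiderivative is F(w) = -w**2*sin(3*w) - 2*w*cos(3*w)/3 + 2*sin(3*w)/9.
Then F(pi/9) - F(0) = (-pi/27 - sqrt(3)*pi**2/162 + sqrt(3)/9) - (0) = -pi/27 - sqrt(3)*pi**2/162 + sqrt(3)/9.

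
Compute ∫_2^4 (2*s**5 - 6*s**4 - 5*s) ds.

By the power rule, an antiderivative is F(s) = s**6/3 - 6*s**5/5 - 5*s**2/2.
Then F(4) - F(2) = (1448/15) - (-406/15) = 618/5.

618/5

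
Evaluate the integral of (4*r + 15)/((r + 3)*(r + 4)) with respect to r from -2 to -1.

Factor the denominator: r**2 + 7*r + 12 = (r + 4)(r + 3).
Partial fractions: (4*r + 15)/((r + 3)*(r + 4)) = 1/(r + 4) + 3/(r + 3).
An antiderivative is F(r) = 3*log(r + 3) + log(r + 4).
Then F(-1) - F(-2) = (log(24)) - (log(2)) = log(12).

log(12)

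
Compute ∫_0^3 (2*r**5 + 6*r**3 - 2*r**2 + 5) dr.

By the power rule, an antiderivative is F(r) = r**6/3 + 3*r**4/2 - 2*r**3/3 + 5*r.
Then F(3) - F(0) = (723/2) - (0) = 723/2.

723/2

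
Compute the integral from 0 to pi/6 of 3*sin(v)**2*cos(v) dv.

Let u = sin(v), so du = cos(v) dv. When v = 0, u = 0; when v = pi/6, u = 1/2.
The integral becomes 3·∫ u**2 du from 0 to 1/2, with antiderivative u**3.
Back in v: F(v) = sin(v)**3.
Then F(pi/6) - F(0) = (1/8) - (0) = 1/8.

1/8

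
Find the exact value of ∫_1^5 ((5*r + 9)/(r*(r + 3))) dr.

2*log(2) + 3*log(5)

Factor the denominator: r**2 + 3*r = (r + 3)r.
Partial fractions: (5*r + 9)/(r*(r + 3)) = 2/(r + 3) + 3/r.
An antiderivative is F(r) = 3*log(r) + 2*log(r + 3).
Then F(5) - F(1) = (6*log(2) + 3*log(5)) - (log(16)) = 2*log(2) + 3*log(5).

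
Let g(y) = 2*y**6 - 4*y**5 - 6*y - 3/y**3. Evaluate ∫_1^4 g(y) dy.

By the power rule, an antiderivative is F(y) = 2*y**7/7 - 2*y**6/3 - 3*y**2 + 3/(2*y**2).
Then F(4) - F(1) = (1278527/672) - (-79/42) = 426597/224.

426597/224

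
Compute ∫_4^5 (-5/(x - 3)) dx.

An antiderivative is F(x) = -5*log(x - 3).
Then F(5) - F(4) = (-log(32)) - (0) = -log(32).

-log(32)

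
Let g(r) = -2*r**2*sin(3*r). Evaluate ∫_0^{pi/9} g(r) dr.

Integrate by parts twice (u = r^2, dv = -2*sin(3*r) dr).
An antiderivative is F(r) = 2*r**2*cos(3*r)/3 - 4*r*sin(3*r)/9 - 4*cos(3*r)/27.
Then F(pi/9) - F(0) = (-2*sqrt(3)*pi/81 - 2/27 + pi**2/243) - (-4/27) = -2*sqrt(3)*pi/81 + pi**2/243 + 2/27.

-2*sqrt(3)*pi/81 + pi**2/243 + 2/27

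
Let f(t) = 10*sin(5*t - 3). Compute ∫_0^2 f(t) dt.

Let u = 5*t - 3, so du = 5 dt. When t = 0, u = -3; when t = 2, u = 7.
The integral becomes 2·∫ sin(u) du from -3 to 7, with antiderivative -2*cos(u).
Back in t: F(t) = -2*cos(5*t - 3).
Then F(2) - F(0) = (-2*cos(7)) - (-2*cos(3)) = 2*cos(3) - 2*cos(7).

2*cos(3) - 2*cos(7)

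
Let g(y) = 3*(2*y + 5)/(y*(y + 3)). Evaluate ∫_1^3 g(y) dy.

Factor the denominator: y**2 + 3*y = (y + 3)y.
Partial fractions: 3*(2*y + 5)/(y*(y + 3)) = 1/(y + 3) + 5/y.
An antiderivative is F(y) = 5*log(y) + log(y + 3).
Then F(3) - F(1) = (log(2) + 6*log(3)) - (log(4)) = -log(2) + 6*log(3).

-log(2) + 6*log(3)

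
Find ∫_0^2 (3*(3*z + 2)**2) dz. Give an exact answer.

Let u = 3*z + 2, so du = 3 dz. When z = 0, u = 2; when z = 2, u = 8.
The integral becomes ∫ u**2 du from 2 to 8, with antiderivative u**3/3.
Back in z: F(z) = (3*z + 2)**3/3.
Then F(2) - F(0) = (512/3) - (8/3) = 168.

168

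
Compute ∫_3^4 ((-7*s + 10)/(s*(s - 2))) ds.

Factor the denominator: s**2 - 2*s = s(s - 2).
Partial fractions: (-7*s + 10)/(s*(s - 2)) = -5/s - 2/(s - 2).
An antiderivative is F(s) = -5*log(s) - 2*log(s - 2).
Then F(4) - F(3) = (-12*log(2)) - (-5*log(3)) = -12*log(2) + 5*log(3).

-12*log(2) + 5*log(3)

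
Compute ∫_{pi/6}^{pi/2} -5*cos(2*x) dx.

An antiderivative is F(x) = -5*sin(2*x)/2.
Then F(pi/2) - F(pi/6) = (0) - (-5*sqrt(3)/4) = 5*sqrt(3)/4.

5*sqrt(3)/4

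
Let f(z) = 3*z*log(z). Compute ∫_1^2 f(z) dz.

-9/4 + log(64)

Integrate by parts once (u = ln z, dv = 3*z dz).
An antiderivative is F(z) = 3*z**2*(2*log(z) - 1)/4.
Then F(2) - F(1) = (-3 + log(64)) - (-3/4) = -9/4 + log(64).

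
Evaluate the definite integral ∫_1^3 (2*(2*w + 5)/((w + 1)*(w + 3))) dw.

log(12)

Factor the denominator: w**2 + 4*w + 3 = (w + 3)(w + 1).
Partial fractions: 2*(2*w + 5)/((w + 1)*(w + 3)) = 1/(w + 3) + 3/(w + 1).
An antiderivative is F(w) = 3*log(w + 1) + log(w + 3).
Then F(3) - F(1) = (log(3) + 7*log(2)) - (log(32)) = log(12).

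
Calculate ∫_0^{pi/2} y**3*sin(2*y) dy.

pi*(-6 + pi**2)/16

Integrate by parts 3 times (u = y^3, dv = sin(2*y) dy).
An antiderivative is F(y) = -y**3*cos(2*y)/2 + 3*y**2*sin(2*y)/4 + 3*y*cos(2*y)/4 - 3*sin(2*y)/8.
Then F(pi/2) - F(0) = (pi*(-6 + pi**2)/16) - (0) = pi*(-6 + pi**2)/16.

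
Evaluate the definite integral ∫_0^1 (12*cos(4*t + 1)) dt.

3*sin(5) - 3*sin(1)

Let u = 4*t + 1, so du = 4 dt. When t = 0, u = 1; when t = 1, u = 5.
The integral becomes 3·∫ cos(u) du from 1 to 5, with antiderivative 3*sin(u).
Back in t: F(t) = 3*sin(4*t + 1).
Then F(1) - F(0) = (3*sin(5)) - (3*sin(1)) = 3*sin(5) - 3*sin(1).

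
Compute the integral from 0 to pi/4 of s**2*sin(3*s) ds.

-2/27 - sqrt(2)/27 + sqrt(2)*pi/36 + sqrt(2)*pi**2/96

Integrate by parts twice (u = s^2, dv = sin(3*s) ds).
An antiderivative is F(s) = -s**2*cos(3*s)/3 + 2*s*sin(3*s)/9 + 2*cos(3*s)/27.
Then F(pi/4) - F(0) = (sqrt(2)*(-32 + 24*pi + 9*pi**2)/864) - (2/27) = -2/27 - sqrt(2)/27 + sqrt(2)*pi/36 + sqrt(2)*pi**2/96.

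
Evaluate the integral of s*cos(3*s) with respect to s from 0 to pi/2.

-pi/6 - 1/9

Integrate by parts once (u = s, dv = cos(3*s) ds).
An antiderivative is F(s) = s*sin(3*s)/3 + cos(3*s)/9.
Then F(pi/2) - F(0) = (-pi/6) - (1/9) = -pi/6 - 1/9.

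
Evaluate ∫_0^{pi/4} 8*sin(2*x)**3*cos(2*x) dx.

1

Let u = sin(2*x), so du = 2*cos(2*x) dx. When x = 0, u = 0; when x = pi/4, u = 1.
The integral becomes 4·∫ u**3 du from 0 to 1, with antiderivative u**4.
Back in x: F(x) = sin(2*x)**4.
Then F(pi/4) - F(0) = (1) - (0) = 1.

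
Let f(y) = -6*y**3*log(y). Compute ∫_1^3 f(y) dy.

30 - 243*log(3)/2

Integrate by parts once (u = ln y, dv = -6*y**3 dy).
An antiderivative is F(y) = -3*y**4*(4*log(y) - 1)/8.
Then F(3) - F(1) = (243/8 - 243*log(3)/2) - (3/8) = 30 - 243*log(3)/2.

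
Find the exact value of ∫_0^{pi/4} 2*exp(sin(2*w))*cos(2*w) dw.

-1 + E

Let u = sin(2*w), so du = 2*cos(2*w) dw. When w = 0, u = 0; when w = pi/4, u = 1.
The integral becomes ∫ exp(u) du from 0 to 1, with antiderivative exp(u).
Back in w: F(w) = exp(sin(2*w)).
Then F(pi/4) - F(0) = (E) - (1) = -1 + E.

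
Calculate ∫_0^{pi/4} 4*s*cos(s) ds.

Integrate by parts once (u = s, dv = 4*cos(s) ds).
An antiderivative is F(s) = 4*s*sin(s) + 4*cos(s).
Then F(pi/4) - F(0) = (sqrt(2)*(pi + 4)/2) - (4) = -4 + sqrt(2)*pi/2 + 2*sqrt(2).

-4 + sqrt(2)*pi/2 + 2*sqrt(2)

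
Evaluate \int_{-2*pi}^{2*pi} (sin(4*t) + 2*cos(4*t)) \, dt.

0

An antiderivative is F(t) = sin(4*t)/2 - cos(4*t)/4.
Then F(2*pi) - F(-2*pi) = (-1/4) - (-1/4) = 0.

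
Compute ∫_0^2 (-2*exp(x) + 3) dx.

An antiderivative is F(x) = 3*x - 2*exp(x).
Then F(2) - F(0) = (6 - 2*exp(2)) - (-2) = 8 - 2*exp(2).

8 - 2*exp(2)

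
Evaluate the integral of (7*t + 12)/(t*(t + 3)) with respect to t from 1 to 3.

Factor the denominator: t**2 + 3*t = (t + 3)t.
Partial fractions: (7*t + 12)/(t*(t + 3)) = 3/(t + 3) + 4/t.
An antiderivative is F(t) = 4*log(t) + 3*log(t + 3).
Then F(3) - F(1) = (3*log(2) + 7*log(3)) - (log(64)) = -3*log(2) + 7*log(3).

-3*log(2) + 7*log(3)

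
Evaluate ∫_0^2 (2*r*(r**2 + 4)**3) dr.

Let u = r**2 + 4, so du = 2*r dr. When r = 0, u = 4; when r = 2, u = 8.
The integral becomes ∫ u**3 du from 4 to 8, with antiderivative u**4/4.
Back in r: F(r) = (r**2 + 4)**4/4.
Then F(2) - F(0) = (1024) - (64) = 960.

960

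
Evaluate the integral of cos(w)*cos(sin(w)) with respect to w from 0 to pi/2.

Let u = sin(w), so du = cos(w) dw. When w = 0, u = 0; when w = pi/2, u = 1.
The integral becomes ∫ cos(u) du from 0 to 1, with antiderivative sin(u).
Back in w: F(w) = sin(sin(w)).
Then F(pi/2) - F(0) = (sin(1)) - (0) = sin(1).

sin(1)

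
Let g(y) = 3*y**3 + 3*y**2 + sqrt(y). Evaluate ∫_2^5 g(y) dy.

By the power rule, an antiderivative is F(y) = 3*y**4/4 + 2*y**(3/2)/3 + y**3.
Then F(5) - F(2) = (10*sqrt(5)/3 + 2375/4) - (4*sqrt(2)/3 + 20) = -4*sqrt(2)/3 + 10*sqrt(5)/3 + 2295/4.

-4*sqrt(2)/3 + 10*sqrt(5)/3 + 2295/4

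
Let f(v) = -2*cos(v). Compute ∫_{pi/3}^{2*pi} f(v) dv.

An antiderivative is F(v) = -2*sin(v).
Then F(2*pi) - F(pi/3) = (0) - (-sqrt(3)) = sqrt(3).

sqrt(3)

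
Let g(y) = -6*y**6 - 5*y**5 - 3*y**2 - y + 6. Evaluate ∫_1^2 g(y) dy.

-1147/7

By the power rule, an antiderivative is F(y) = -6*y**7/7 - 5*y**6/6 - y**3 - y**2/2 + 6*y.
Then F(2) - F(1) = (-3382/21) - (59/21) = -1147/7.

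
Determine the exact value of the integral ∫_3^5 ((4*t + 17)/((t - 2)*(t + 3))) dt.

-2*log(2) + 6*log(3)

Factor the denominator: t**2 + t - 6 = (t + 3)(t - 2).
Partial fractions: (4*t + 17)/((t - 2)*(t + 3)) = -1/(t + 3) + 5/(t - 2).
An antiderivative is F(t) = 5*log(t - 2) - log(t + 3).
Then F(5) - F(3) = (-3*log(2) + 5*log(3)) - (-log(6)) = -2*log(2) + 6*log(3).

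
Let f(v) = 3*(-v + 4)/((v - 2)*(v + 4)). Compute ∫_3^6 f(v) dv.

Factor the denominator: v**2 + 2*v - 8 = (v + 4)(v - 2).
Partial fractions: 3*(-v + 4)/((v - 2)*(v + 4)) = -4/(v + 4) + 1/(v - 2).
An antiderivative is F(v) = log(v - 2) - 4*log(v + 4).
Then F(6) - F(3) = (-4*log(5) - 2*log(2)) - (-4*log(7)) = -4*log(5) - 2*log(2) + 4*log(7).

-4*log(5) - 2*log(2) + 4*log(7)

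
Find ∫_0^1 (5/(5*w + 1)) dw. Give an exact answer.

log(6)

Let u = 5*w + 1, so du = 5 dw. When w = 0, u = 1; when w = 1, u = 6.
The integral becomes ∫ 1/u du from 1 to 6, with antiderivative log(u).
Back in w: F(w) = log(5*w + 1).
Then F(1) - F(0) = (log(6)) - (0) = log(6).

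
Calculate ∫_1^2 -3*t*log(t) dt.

Integrate by parts once (u = ln t, dv = -3*t dt).
An antiderivative is F(t) = -3*t**2*(2*log(t) - 1)/4.
Then F(2) - F(1) = (3 - log(64)) - (3/4) = 9/4 - log(64).

9/4 - log(64)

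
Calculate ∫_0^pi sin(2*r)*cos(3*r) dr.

-4/5

Use the identity sin(2*r)cos(3*r) = [sin(5*r) + sin(-r)]/2.
An antiderivative is F(r) = cos(r)/2 - cos(5*r)/10.
Then F(pi) - F(0) = (-2/5) - (2/5) = -4/5.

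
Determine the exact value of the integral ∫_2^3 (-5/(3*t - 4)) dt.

-5*log(5)/3 + 5*log(2)/3

An antiderivative is F(t) = -5*log(3*t - 4)/3.
Then F(3) - F(2) = (-5*log(5)/3) - (-5*log(2)/3) = -5*log(5)/3 + 5*log(2)/3.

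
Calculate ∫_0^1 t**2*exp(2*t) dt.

Integrate by parts twice (u = t^2, dv = exp(2*t) dt).
An antiderivative is F(t) = (2*t**2 - 2*t + 1)*exp(2*t)/4.
Then F(1) - F(0) = (exp(2)/4) - (1/4) = -1/4 + exp(2)/4.

-1/4 + exp(2)/4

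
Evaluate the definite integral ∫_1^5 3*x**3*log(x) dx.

-117 + 1875*log(5)/4

Integrate by parts once (u = ln x, dv = 3*x**3 dx).
An antiderivative is F(x) = 3*x**4*(4*log(x) - 1)/16.
Then F(5) - F(1) = (-1875/16 + 1875*log(5)/4) - (-3/16) = -117 + 1875*log(5)/4.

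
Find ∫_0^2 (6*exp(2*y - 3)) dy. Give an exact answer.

-(3 - 3*exp(4))*exp(-3)

Let u = 2*y - 3, so du = 2 dy. When y = 0, u = -3; when y = 2, u = 1.
The integral becomes 3·∫ exp(u) du from -3 to 1, with antiderivative 3*exp(u).
Back in y: F(y) = 3*exp(2*y - 3).
Then F(2) - F(0) = (3*exp(1)) - (3*exp(-3)) = -(3 - 3*exp(4))*exp(-3).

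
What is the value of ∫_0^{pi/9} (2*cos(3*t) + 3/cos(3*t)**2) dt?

An antiderivative is F(t) = 2*sin(3*t)/3 + tan(3*t).
Then F(pi/9) - F(0) = (4*sqrt(3)/3) - (0) = 4*sqrt(3)/3.

4*sqrt(3)/3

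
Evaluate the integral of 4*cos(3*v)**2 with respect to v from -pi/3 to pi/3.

Use the identity cos^2(3*v) = (1 + cos(6*v))/2.
An antiderivative is F(v) = 2*v + sin(6*v)/3.
Then F(pi/3) - F(-pi/3) = (2*pi/3) - (-2*pi/3) = 4*pi/3.

4*pi/3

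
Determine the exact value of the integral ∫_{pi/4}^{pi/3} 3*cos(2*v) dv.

An antiderivative is F(v) = 3*sin(2*v)/2.
Then F(pi/3) - F(pi/4) = (3*sqrt(3)/4) - (3/2) = -3/2 + 3*sqrt(3)/4.

-3/2 + 3*sqrt(3)/4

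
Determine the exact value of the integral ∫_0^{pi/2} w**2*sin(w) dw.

Integrate by parts twice (u = w^2, dv = sin(w) dw).
An antiderivative is F(w) = -w**2*cos(w) + 2*w*sin(w) + 2*cos(w).
Then F(pi/2) - F(0) = (pi) - (2) = -2 + pi.

-2 + pi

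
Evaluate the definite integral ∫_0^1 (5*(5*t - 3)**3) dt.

-65/4

Let u = 5*t - 3, so du = 5 dt. When t = 0, u = -3; when t = 1, u = 2.
The integral becomes ∫ u**3 du from -3 to 2, with antiderivative u**4/4.
Back in t: F(t) = (5*t - 3)**4/4.
Then F(1) - F(0) = (4) - (81/4) = -65/4.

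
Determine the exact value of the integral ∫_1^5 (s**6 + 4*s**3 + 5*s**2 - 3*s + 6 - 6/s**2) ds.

1257316/105

By the power rule, an antiderivative is F(s) = s**7/7 + s**4 + 5*s**3/3 - 3*s**2/2 + 6*s + 6/s.
Then F(5) - F(1) = (2517427/210) - (559/42) = 1257316/105.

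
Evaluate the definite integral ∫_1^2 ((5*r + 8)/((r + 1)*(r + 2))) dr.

log(6)

Factor the denominator: r**2 + 3*r + 2 = (r + 2)(r + 1).
Partial fractions: (5*r + 8)/((r + 1)*(r + 2)) = 2/(r + 2) + 3/(r + 1).
An antiderivative is F(r) = 3*log(r + 1) + 2*log(r + 2).
Then F(2) - F(1) = (4*log(2) + 3*log(3)) - (log(72)) = log(6).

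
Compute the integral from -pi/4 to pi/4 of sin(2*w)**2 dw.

Use the identity sin^2(2*w) = (1 - cos(4*w))/2.
An antiderivative is F(w) = w/2 - sin(4*w)/8.
Then F(pi/4) - F(-pi/4) = (pi/8) - (-pi/8) = pi/4.

pi/4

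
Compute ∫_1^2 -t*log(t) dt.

3/4 - log(4)

Integrate by parts once (u = ln t, dv = -t dt).
An antiderivative is F(t) = -t**2*(2*log(t) - 1)/4.
Then F(2) - F(1) = (1 - log(4)) - (1/4) = 3/4 - log(4).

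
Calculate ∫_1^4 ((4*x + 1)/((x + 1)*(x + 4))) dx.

-6*log(5) + 16*log(2)

Factor the denominator: x**2 + 5*x + 4 = (x + 4)(x + 1).
Partial fractions: (4*x + 1)/((x + 1)*(x + 4)) = 5/(x + 4) - 1/(x + 1).
An antiderivative is F(x) = -log(x + 1) + 5*log(x + 4).
Then F(4) - F(1) = (-log(5) + 15*log(2)) - (-log(2) + 5*log(5)) = -6*log(5) + 16*log(2).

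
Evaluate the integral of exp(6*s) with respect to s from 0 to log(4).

Let u = exp(s), so du = exp(s) ds. When s = 0, u = 1; when s = log(4), u = 4.
The integral becomes ∫ u**5 du from 1 to 4, with antiderivative u**6/6.
Back in s: F(s) = exp(6*s)/6.
Then F(log(4)) - F(0) = (2048/3) - (1/6) = 1365/2.

1365/2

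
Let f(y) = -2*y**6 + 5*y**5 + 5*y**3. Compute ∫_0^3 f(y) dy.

By the power rule, an antiderivative is F(y) = -2*y**7/7 + 5*y**6/6 + 5*y**4/4.
Then F(3) - F(0) = (2349/28) - (0) = 2349/28.

2349/28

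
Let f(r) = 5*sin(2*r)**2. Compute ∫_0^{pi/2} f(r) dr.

5*pi/4

Use the identity sin^2(2*r) = (1 - cos(4*r))/2.
An antiderivative is F(r) = 5*r/2 - 5*sin(4*r)/8.
Then F(pi/2) - F(0) = (5*pi/4) - (0) = 5*pi/4.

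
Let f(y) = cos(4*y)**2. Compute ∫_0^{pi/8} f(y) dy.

Use the identity cos^2(4*y) = (1 + cos(8*y))/2.
An antiderivative is F(y) = y/2 + sin(8*y)/16.
Then F(pi/8) - F(0) = (pi/16) - (0) = pi/16.

pi/16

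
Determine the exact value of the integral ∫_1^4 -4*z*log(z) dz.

Integrate by parts once (u = ln z, dv = -4*z dz).
An antiderivative is F(z) = -z**2*(2*log(z) - 1).
Then F(4) - F(1) = (16 - 64*log(2)) - (1) = 15 - 64*log(2).

15 - 64*log(2)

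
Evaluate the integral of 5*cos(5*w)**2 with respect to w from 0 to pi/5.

pi/2

Use the identity cos^2(5*w) = (1 + cos(10*w))/2.
An antiderivative is F(w) = 5*w/2 + sin(10*w)/4.
Then F(pi/5) - F(0) = (pi/2) - (0) = pi/2.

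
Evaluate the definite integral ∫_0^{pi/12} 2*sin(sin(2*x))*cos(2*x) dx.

1 - cos(1/2)

Let u = sin(2*x), so du = 2*cos(2*x) dx. When x = 0, u = 0; when x = pi/12, u = 1/2.
The integral becomes ∫ sin(u) du from 0 to 1/2, with antiderivative -cos(u).
Back in x: F(x) = -cos(sin(2*x)).
Then F(pi/12) - F(0) = (-cos(1/2)) - (-1) = 1 - cos(1/2).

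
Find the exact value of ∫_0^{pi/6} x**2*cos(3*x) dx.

Integrate by parts twice (u = x^2, dv = cos(3*x) dx).
An antiderivative is F(x) = x**2*sin(3*x)/3 + 2*x*cos(3*x)/9 - 2*sin(3*x)/27.
Then F(pi/6) - F(0) = (-2/27 + pi**2/108) - (0) = -2/27 + pi**2/108.

-2/27 + pi**2/108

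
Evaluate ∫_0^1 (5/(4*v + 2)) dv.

5*log(3)/4

An antiderivative is F(v) = 5*log(4*v + 2)/4.
Then F(1) - F(0) = (5*log(6)/4) - (5*log(2)/4) = 5*log(3)/4.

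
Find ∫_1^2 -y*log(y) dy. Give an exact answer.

3/4 - log(4)

Integrate by parts once (u = ln y, dv = -y dy).
An antiderivative is F(y) = -y**2*(2*log(y) - 1)/4.
Then F(2) - F(1) = (1 - log(4)) - (1/4) = 3/4 - log(4).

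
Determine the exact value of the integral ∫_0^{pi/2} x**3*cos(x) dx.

-3*pi + pi**3/8 + 6

Integrate by parts 3 times (u = x^3, dv = cos(x) dx).
An antiderivative is F(x) = x**3*sin(x) + 3*x**2*cos(x) - 6*x*sin(x) - 6*cos(x).
Then F(pi/2) - F(0) = (pi*(-24 + pi**2)/8) - (-6) = -3*pi + pi**3/8 + 6.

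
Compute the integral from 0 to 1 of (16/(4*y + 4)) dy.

Let u = 4*y + 4, so du = 4 dy. When y = 0, u = 4; when y = 1, u = 8.
The integral becomes 4·∫ 1/u du from 4 to 8, with antiderivative 4*log(u).
Back in y: F(y) = 4*log(4*y + 4).
Then F(1) - F(0) = (12*log(2)) - (8*log(2)) = log(16).

log(16)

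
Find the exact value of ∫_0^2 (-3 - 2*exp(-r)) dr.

An antiderivative is F(r) = -3*r + 2*exp(-r).
Then F(2) - F(0) = (-6 + 2*exp(-2)) - (2) = -8 + 2*exp(-2).

-8 + 2*exp(-2)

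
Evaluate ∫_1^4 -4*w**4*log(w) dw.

Integrate by parts once (u = ln w, dv = -4*w**4 dw).
An antiderivative is F(w) = -4*w**5*(5*log(w) - 1)/25.
Then F(4) - F(1) = (4096/25 - 8192*log(2)/5) - (4/25) = 4092/25 - 8192*log(2)/5.

4092/25 - 8192*log(2)/5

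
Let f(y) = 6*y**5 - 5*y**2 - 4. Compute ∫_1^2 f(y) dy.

By the power rule, an antiderivative is F(y) = y**6 - 5*y**3/3 - 4*y.
Then F(2) - F(1) = (128/3) - (-14/3) = 142/3.

142/3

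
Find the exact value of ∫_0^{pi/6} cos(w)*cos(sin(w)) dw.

Let u = sin(w), so du = cos(w) dw. When w = 0, u = 0; when w = pi/6, u = 1/2.
The integral becomes ∫ cos(u) du from 0 to 1/2, with antiderivative sin(u).
Back in w: F(w) = sin(sin(w)).
Then F(pi/6) - F(0) = (sin(1/2)) - (0) = sin(1/2).

sin(1/2)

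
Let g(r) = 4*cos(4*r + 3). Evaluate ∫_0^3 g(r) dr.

Let u = 4*r + 3, so du = 4 dr. When r = 0, u = 3; when r = 3, u = 15.
The integral becomes ∫ cos(u) du from 3 to 15, with antiderivative sin(u).
Back in r: F(r) = sin(4*r + 3).
Then F(3) - F(0) = (sin(15)) - (sin(3)) = -sin(3) + sin(15).

-sin(3) + sin(15)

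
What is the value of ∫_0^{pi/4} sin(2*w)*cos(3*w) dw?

Use the identity sin(2*w)cos(3*w) = [sin(5*w) + sin(-w)]/2.
An antiderivative is F(w) = cos(w)/2 - cos(5*w)/10.
Then F(pi/4) - F(0) = (3*sqrt(2)/10) - (2/5) = -2/5 + 3*sqrt(2)/10.

-2/5 + 3*sqrt(2)/10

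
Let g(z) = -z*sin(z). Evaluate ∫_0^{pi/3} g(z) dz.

Integrate by parts once (u = z, dv = -sin(z) dz).
An antiderivative is F(z) = z*cos(z) - sin(z).
Then F(pi/3) - F(0) = (-sqrt(3)/2 + pi/6) - (0) = -sqrt(3)/2 + pi/6.

-sqrt(3)/2 + pi/6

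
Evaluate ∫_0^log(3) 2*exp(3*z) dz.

52/3

Let u = exp(z), so du = exp(z) dz. When z = 0, u = 1; when z = log(3), u = 3.
The integral becomes 2·∫ u**2 du from 1 to 3, with antiderivative 2*u**3/3.
Back in z: F(z) = 2*exp(3*z)/3.
Then F(log(3)) - F(0) = (18) - (2/3) = 52/3.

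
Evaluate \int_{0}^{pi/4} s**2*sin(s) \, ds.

Integrate by parts twice (u = s^2, dv = sin(s) ds).
An antiderivative is F(s) = -s**2*cos(s) + 2*s*sin(s) + 2*cos(s).
Then F(pi/4) - F(0) = (sqrt(2)*(-pi**2 + 8*pi + 32)/32) - (2) = -2 - sqrt(2)*pi**2/32 + sqrt(2)*pi/4 + sqrt(2).

-2 - sqrt(2)*pi**2/32 + sqrt(2)*pi/4 + sqrt(2)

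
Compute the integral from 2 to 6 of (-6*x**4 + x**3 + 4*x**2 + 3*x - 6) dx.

By the power rule, an antiderivative is F(x) = -6*x**5/5 + x**4/4 + 4*x**3/3 + 3*x**2/2 - 6*x.
Then F(6) - F(2) = (-43506/5) - (-446/15) = -130072/15.

-130072/15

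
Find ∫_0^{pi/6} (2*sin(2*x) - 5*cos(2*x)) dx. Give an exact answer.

1/2 - 5*sqrt(3)/4

An antiderivative is F(x) = -5*sin(2*x)/2 - cos(2*x).
Then F(pi/6) - F(0) = (-5*sqrt(3)/4 - 1/2) - (-1) = 1/2 - 5*sqrt(3)/4.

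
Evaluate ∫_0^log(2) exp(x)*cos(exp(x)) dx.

-sin(1) + sin(2)

Let u = exp(x), so du = exp(x) dx. When x = 0, u = 1; when x = log(2), u = 2.
The integral becomes ∫ cos(u) du from 1 to 2, with antiderivative sin(u).
Back in x: F(x) = sin(exp(x)).
Then F(log(2)) - F(0) = (sin(2)) - (sin(1)) = -sin(1) + sin(2).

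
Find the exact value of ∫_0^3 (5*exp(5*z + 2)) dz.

Let u = 5*z + 2, so du = 5 dz. When z = 0, u = 2; when z = 3, u = 17.
The integral becomes ∫ exp(u) du from 2 to 17, with antiderivative exp(u).
Back in z: F(z) = exp(5*z + 2).
Then F(3) - F(0) = (exp(17)) - (exp(2)) = -exp(2) + exp(17).

-exp(2) + exp(17)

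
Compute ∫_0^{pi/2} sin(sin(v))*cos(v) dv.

1 - cos(1)

Let u = sin(v), so du = cos(v) dv. When v = 0, u = 0; when v = pi/2, u = 1.
The integral becomes ∫ sin(u) du from 0 to 1, with antiderivative -cos(u).
Back in v: F(v) = -cos(sin(v)).
Then F(pi/2) - F(0) = (-cos(1)) - (-1) = 1 - cos(1).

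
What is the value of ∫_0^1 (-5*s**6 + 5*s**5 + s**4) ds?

By the power rule, an antiderivative is F(s) = -5*s**7/7 + 5*s**6/6 + s**5/5.
Then F(1) - F(0) = (67/210) - (0) = 67/210.

67/210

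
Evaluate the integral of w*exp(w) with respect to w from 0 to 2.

1 + exp(2)

Integrate by parts once (u = w, dv = exp(w) dw).
An antiderivative is F(w) = (w - 1)*exp(w).
Then F(2) - F(0) = (exp(2)) - (-1) = 1 + exp(2).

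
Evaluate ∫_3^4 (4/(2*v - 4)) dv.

An antiderivative is F(v) = 2*log(2*v - 4).
Then F(4) - F(3) = (log(16)) - (log(4)) = log(4).

log(4)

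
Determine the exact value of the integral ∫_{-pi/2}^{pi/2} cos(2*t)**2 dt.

Use the identity cos^2(2*t) = (1 + cos(4*t))/2.
An antiderivative is F(t) = t/2 + sin(4*t)/8.
Then F(pi/2) - F(-pi/2) = (pi/4) - (-pi/4) = pi/2.

pi/2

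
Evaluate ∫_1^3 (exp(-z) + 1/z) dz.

An antiderivative is F(z) = log(z) - exp(-z).
Then F(3) - F(1) = (-exp(-3) + log(3)) - (-exp(-1)) = -exp(-3) + exp(-1) + log(3).

-exp(-3) + exp(-1) + log(3)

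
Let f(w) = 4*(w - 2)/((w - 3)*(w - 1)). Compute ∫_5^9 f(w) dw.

Factor the denominator: w**2 - 4*w + 3 = (w - 1)(w - 3).
Partial fractions: 4*(w - 2)/((w - 3)*(w - 1)) = 2/(w - 1) + 2/(w - 3).
An antiderivative is F(w) = 2*log(w - 3) + 2*log(w - 1).
Then F(9) - F(5) = (2*log(3) + 8*log(2)) - (log(64)) = log(36).

log(36)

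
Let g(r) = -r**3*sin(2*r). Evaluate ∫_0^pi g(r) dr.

pi*(-3 + 2*pi**2)/4

Integrate by parts 3 times (u = r^3, dv = -sin(2*r) dr).
An antiderivative is F(r) = r**3*cos(2*r)/2 - 3*r**2*sin(2*r)/4 - 3*r*cos(2*r)/4 + 3*sin(2*r)/8.
Then F(pi) - F(0) = (pi*(-3 + 2*pi**2)/4) - (0) = pi*(-3 + 2*pi**2)/4.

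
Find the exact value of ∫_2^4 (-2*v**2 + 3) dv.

-94/3

By the power rule, an antiderivative is F(v) = -2*v**3/3 + 3*v.
Then F(4) - F(2) = (-92/3) - (2/3) = -94/3.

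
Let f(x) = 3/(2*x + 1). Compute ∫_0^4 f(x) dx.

log(27)

An antiderivative is F(x) = 3*log(2*x + 1)/2.
Then F(4) - F(0) = (log(27)) - (0) = log(27).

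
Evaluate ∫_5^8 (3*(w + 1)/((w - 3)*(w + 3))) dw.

-5*log(2) + log(11) + 2*log(5)

Factor the denominator: w**2 - 9 = (w + 3)(w - 3).
Partial fractions: 3*(w + 1)/((w - 3)*(w + 3)) = 1/(w + 3) + 2/(w - 3).
An antiderivative is F(w) = 2*log(w - 3) + log(w + 3).
Then F(8) - F(5) = (log(11) + 2*log(5)) - (log(32)) = -5*log(2) + log(11) + 2*log(5).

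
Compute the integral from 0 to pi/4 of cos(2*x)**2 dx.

Use the identity cos^2(2*x) = (1 + cos(4*x))/2.
An antiderivative is F(x) = x/2 + sin(4*x)/8.
Then F(pi/4) - F(0) = (pi/8) - (0) = pi/8.

pi/8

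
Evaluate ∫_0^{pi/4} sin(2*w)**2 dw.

Use the identity sin^2(2*w) = (1 - cos(4*w))/2.
An antiderivative is F(w) = w/2 - sin(4*w)/8.
Then F(pi/4) - F(0) = (pi/8) - (0) = pi/8.

pi/8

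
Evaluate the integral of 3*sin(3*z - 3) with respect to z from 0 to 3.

Let u = 3*z - 3, so du = 3 dz. When z = 0, u = -3; when z = 3, u = 6.
The integral becomes ∫ sin(u) du from -3 to 6, with antiderivative -cos(u).
Back in z: F(z) = -cos(3*z - 3).
Then F(3) - F(0) = (-cos(6)) - (-cos(3)) = cos(3) - cos(6).

cos(3) - cos(6)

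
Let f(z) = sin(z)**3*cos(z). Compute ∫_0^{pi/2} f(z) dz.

1/4

Let u = sin(z), so du = cos(z) dz. When z = 0, u = 0; when z = pi/2, u = 1.
The integral becomes ∫ u**3 du from 0 to 1, with antiderivative u**4/4.
Back in z: F(z) = sin(z)**4/4.
Then F(pi/2) - F(0) = (1/4) - (0) = 1/4.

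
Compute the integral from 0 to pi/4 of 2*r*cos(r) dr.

-2 + sqrt(2)*pi/4 + sqrt(2)

Integrate by parts once (u = r, dv = 2*cos(r) dr).
An antiderivative is F(r) = 2*r*sin(r) + 2*cos(r).
Then F(pi/4) - F(0) = (sqrt(2)*(pi + 4)/4) - (2) = -2 + sqrt(2)*pi/4 + sqrt(2).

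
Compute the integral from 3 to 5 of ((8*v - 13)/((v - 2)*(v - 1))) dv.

Factor the denominator: v**2 - 3*v + 2 = (v - 1)(v - 2).
Partial fractions: (8*v - 13)/((v - 2)*(v - 1)) = 5/(v - 1) + 3/(v - 2).
An antiderivative is F(v) = 3*log(v - 2) + 5*log(v - 1).
Then F(5) - F(3) = (3*log(3) + 10*log(2)) - (log(32)) = 3*log(3) + 5*log(2).

3*log(3) + 5*log(2)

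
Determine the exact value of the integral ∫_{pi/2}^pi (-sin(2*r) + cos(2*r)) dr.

An antiderivative is F(r) = sin(2*r)/2 + cos(2*r)/2.
Then F(pi) - F(pi/2) = (1/2) - (-1/2) = 1.

1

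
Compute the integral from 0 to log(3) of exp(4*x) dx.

Let u = exp(x), so du = exp(x) dx. When x = 0, u = 1; when x = log(3), u = 3.
The integral becomes ∫ u**3 du from 1 to 3, with antiderivative u**4/4.
Back in x: F(x) = exp(4*x)/4.
Then F(log(3)) - F(0) = (81/4) - (1/4) = 20.

20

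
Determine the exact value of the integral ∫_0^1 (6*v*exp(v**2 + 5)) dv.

-3*(1 - exp(1))*exp(5)

Let u = v**2 + 5, so du = 2*v dv. When v = 0, u = 5; when v = 1, u = 6.
The integral becomes 3·∫ exp(u) du from 5 to 6, with antiderivative 3*exp(u).
Back in v: F(v) = 3*exp(v**2 + 5).
Then F(1) - F(0) = (3*exp(6)) - (3*exp(5)) = -3*(1 - exp(1))*exp(5).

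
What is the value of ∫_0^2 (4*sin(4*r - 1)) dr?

Let u = 4*r - 1, so du = 4 dr. When r = 0, u = -1; when r = 2, u = 7.
The integral becomes ∫ sin(u) du from -1 to 7, with antiderivative -cos(u).
Back in r: F(r) = -cos(4*r - 1).
Then F(2) - F(0) = (-cos(7)) - (-cos(1)) = -cos(7) + cos(1).

-cos(7) + cos(1)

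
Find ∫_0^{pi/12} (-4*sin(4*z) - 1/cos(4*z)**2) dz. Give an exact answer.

-1/2 - sqrt(3)/4

An antiderivative is F(z) = cos(4*z) - tan(4*z)/4.
Then F(pi/12) - F(0) = (1/2 - sqrt(3)/4) - (1) = -1/2 - sqrt(3)/4.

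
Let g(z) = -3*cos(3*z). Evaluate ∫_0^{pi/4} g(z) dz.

An antiderivative is F(z) = -sin(3*z).
Then F(pi/4) - F(0) = (-sqrt(2)/2) - (0) = -sqrt(2)/2.

-sqrt(2)/2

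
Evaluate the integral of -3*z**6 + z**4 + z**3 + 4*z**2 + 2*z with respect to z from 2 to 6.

-12362656/105

By the power rule, an antiderivative is F(z) = -3*z**7/7 + z**5/5 + z**4/4 + 4*z**3/3 + z**2.
Then F(6) - F(2) = (-4121928/35) - (-3128/105) = -12362656/105.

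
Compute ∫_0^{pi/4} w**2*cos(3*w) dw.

sqrt(2)*(-24*pi - 32 + 9*pi**2)/864

Integrate by parts twice (u = w^2, dv = cos(3*w) dw).
An antiderivative is F(w) = w**2*sin(3*w)/3 + 2*w*cos(3*w)/9 - 2*sin(3*w)/27.
Then F(pi/4) - F(0) = (sqrt(2)*(-24*pi - 32 + 9*pi**2)/864) - (0) = sqrt(2)*(-24*pi - 32 + 9*pi**2)/864.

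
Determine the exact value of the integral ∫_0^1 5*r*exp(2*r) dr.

Integrate by parts once (u = r, dv = 5*exp(2*r) dr).
An antiderivative is F(r) = (10*r - 5)*exp(2*r)/4.
Then F(1) - F(0) = (5*exp(2)/4) - (-5/4) = 5/4 + 5*exp(2)/4.

5/4 + 5*exp(2)/4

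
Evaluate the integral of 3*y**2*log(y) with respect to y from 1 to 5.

Integrate by parts once (u = ln y, dv = 3*y**2 dy).
An antiderivative is F(y) = y**3*(3*log(y) - 1)/3.
Then F(5) - F(1) = (-125/3 + 125*log(5)) - (-1/3) = -124/3 + 125*log(5).

-124/3 + 125*log(5)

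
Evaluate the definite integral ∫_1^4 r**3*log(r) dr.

Integrate by parts once (u = ln r, dv = r**3 dr).
An antiderivative is F(r) = r**4*(4*log(r) - 1)/16.
Then F(4) - F(1) = (-16 + 128*log(2)) - (-1/16) = -255/16 + 128*log(2).

-255/16 + 128*log(2)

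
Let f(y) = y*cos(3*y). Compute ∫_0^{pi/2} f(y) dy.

Integrate by parts once (u = y, dv = cos(3*y) dy).
An antiderivative is F(y) = y*sin(3*y)/3 + cos(3*y)/9.
Then F(pi/2) - F(0) = (-pi/6) - (1/9) = -pi/6 - 1/9.

-pi/6 - 1/9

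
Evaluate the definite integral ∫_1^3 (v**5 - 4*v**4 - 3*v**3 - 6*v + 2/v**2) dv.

By the power rule, an antiderivative is F(v) = v**6/6 - 4*v**5/5 - 3*v**4/4 - 3*v**2 - 2/v.
Then F(3) - F(1) = (-9679/60) - (-383/60) = -2324/15.

-2324/15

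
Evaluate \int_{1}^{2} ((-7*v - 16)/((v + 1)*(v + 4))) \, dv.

Factor the denominator: v**2 + 5*v + 4 = (v + 4)(v + 1).
Partial fractions: (-7*v - 16)/((v + 1)*(v + 4)) = -4/(v + 4) - 3/(v + 1).
An antiderivative is F(v) = -3*log(v + 1) - 4*log(v + 4).
Then F(2) - F(1) = (-7*log(3) - 4*log(2)) - (-4*log(5) - 3*log(2)) = -7*log(3) - log(2) + 4*log(5).

-7*log(3) - log(2) + 4*log(5)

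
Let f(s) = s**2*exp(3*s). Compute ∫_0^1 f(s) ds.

-2/27 + 5*exp(3)/27

Integrate by parts twice (u = s^2, dv = exp(3*s) ds).
An antiderivative is F(s) = (9*s**2 - 6*s + 2)*exp(3*s)/27.
Then F(1) - F(0) = (5*exp(3)/27) - (2/27) = -2/27 + 5*exp(3)/27.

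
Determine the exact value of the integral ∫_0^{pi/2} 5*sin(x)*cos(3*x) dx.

-5/2

Use the identity sin(x)cos(3*x) = [sin(4*x) + sin(-2*x)]/2.
An antiderivative is F(x) = 5*cos(2*x)/4 - 5*cos(4*x)/8.
Then F(pi/2) - F(0) = (-15/8) - (5/8) = -5/2.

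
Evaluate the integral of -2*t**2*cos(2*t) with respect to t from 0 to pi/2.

Integrate by parts twice (u = t^2, dv = -2*cos(2*t) dt).
An antiderivative is F(t) = -t**2*sin(2*t) - t*cos(2*t) + sin(2*t)/2.
Then F(pi/2) - F(0) = (pi/2) - (0) = pi/2.

pi/2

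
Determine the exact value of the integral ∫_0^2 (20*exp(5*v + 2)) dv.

-4*(1 - exp(10))*exp(2)

Let u = 5*v + 2, so du = 5 dv. When v = 0, u = 2; when v = 2, u = 12.
The integral becomes 4·∫ exp(u) du from 2 to 12, with antiderivative 4*exp(u).
Back in v: F(v) = 4*exp(5*v + 2).
Then F(2) - F(0) = (4*exp(12)) - (4*exp(2)) = -4*(1 - exp(10))*exp(2).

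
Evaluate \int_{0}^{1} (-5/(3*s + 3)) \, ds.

-5*log(2)/3

An antiderivative is F(s) = -5*log(3*s + 3)/3.
Then F(1) - F(0) = (-5*log(6)/3) - (-5*log(3)/3) = -5*log(2)/3.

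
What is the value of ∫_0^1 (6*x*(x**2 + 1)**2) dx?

7

Let u = x**2 + 1, so du = 2*x dx. When x = 0, u = 1; when x = 1, u = 2.
The integral becomes 3·∫ u**2 du from 1 to 2, with antiderivative u**3.
Back in x: F(x) = (x**2 + 1)**3.
Then F(1) - F(0) = (8) - (1) = 7.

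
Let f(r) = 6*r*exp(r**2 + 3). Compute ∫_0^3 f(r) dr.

-3*(1 - exp(9))*exp(3)

Let u = r**2 + 3, so du = 2*r dr. When r = 0, u = 3; when r = 3, u = 12.
The integral becomes 3·∫ exp(u) du from 3 to 12, with antiderivative 3*exp(u).
Back in r: F(r) = 3*exp(r**2 + 3).
Then F(3) - F(0) = (3*exp(12)) - (3*exp(3)) = -3*(1 - exp(9))*exp(3).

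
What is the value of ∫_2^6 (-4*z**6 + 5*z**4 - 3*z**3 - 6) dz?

By the power rule, an antiderivative is F(z) = -4*z**7/7 + z**5 - 3*z**4/4 - 6*z.
Then F(6) - F(2) = (-1072368/7) - (-456/7) = -1071912/7.

-1071912/7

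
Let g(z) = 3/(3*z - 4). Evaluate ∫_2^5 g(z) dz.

log(11/2)

An antiderivative is F(z) = log(3*z - 4).
Then F(5) - F(2) = (log(11)) - (log(2)) = log(11/2).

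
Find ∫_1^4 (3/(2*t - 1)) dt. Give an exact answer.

An antiderivative is F(t) = 3*log(2*t - 1)/2.
Then F(4) - F(1) = (3*log(7)/2) - (0) = 3*log(7)/2.

3*log(7)/2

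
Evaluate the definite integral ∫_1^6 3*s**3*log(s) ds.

Integrate by parts once (u = ln s, dv = 3*s**3 ds).
An antiderivative is F(s) = 3*s**4*(4*log(s) - 1)/16.
Then F(6) - F(1) = (-243 + 972*log(2) + 972*log(3)) - (-3/16) = -3885/16 + 972*log(2) + 972*log(3).

-3885/16 + 972*log(2) + 972*log(3)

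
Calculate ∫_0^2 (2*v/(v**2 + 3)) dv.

Let u = v**2 + 3, so du = 2*v dv. When v = 0, u = 3; when v = 2, u = 7.
The integral becomes ∫ 1/u du from 3 to 7, with antiderivative log(u).
Back in v: F(v) = log(v**2 + 3).
Then F(2) - F(0) = (log(7)) - (log(3)) = log(7/3).

log(7/3)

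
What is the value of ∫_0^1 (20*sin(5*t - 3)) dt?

Let u = 5*t - 3, so du = 5 dt. When t = 0, u = -3; when t = 1, u = 2.
The integral becomes 4·∫ sin(u) du from -3 to 2, with antiderivative -4*cos(u).
Back in t: F(t) = -4*cos(5*t - 3).
Then F(1) - F(0) = (-4*cos(2)) - (-4*cos(3)) = 4*cos(3) - 4*cos(2).

4*cos(3) - 4*cos(2)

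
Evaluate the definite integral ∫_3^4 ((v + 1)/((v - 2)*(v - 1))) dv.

Factor the denominator: v**2 - 3*v + 2 = (v - 1)(v - 2).
Partial fractions: (v + 1)/((v - 2)*(v - 1)) = -2/(v - 1) + 3/(v - 2).
An antiderivative is F(v) = 3*log(v - 2) - 2*log(v - 1).
Then F(4) - F(3) = (log(8/9)) - (-log(4)) = log(32/9).

log(32/9)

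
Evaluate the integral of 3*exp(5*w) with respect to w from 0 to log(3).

Let u = exp(w), so du = exp(w) dw. When w = 0, u = 1; when w = log(3), u = 3.
The integral becomes 3·∫ u**4 du from 1 to 3, with antiderivative 3*u**5/5.
Back in w: F(w) = 3*exp(5*w)/5.
Then F(log(3)) - F(0) = (729/5) - (3/5) = 726/5.

726/5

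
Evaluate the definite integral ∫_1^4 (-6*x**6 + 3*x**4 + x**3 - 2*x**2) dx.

-1876983/140

By the power rule, an antiderivative is F(x) = -6*x**7/7 + 3*x**5/5 + x**4/4 - 2*x**3/3.
Then F(4) - F(1) = (-1407808/105) - (-283/420) = -1876983/140.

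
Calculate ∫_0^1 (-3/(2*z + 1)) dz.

An antiderivative is F(z) = -3*log(2*z + 1)/2.
Then F(1) - F(0) = (-3*log(3)/2) - (0) = -3*log(3)/2.

-3*log(3)/2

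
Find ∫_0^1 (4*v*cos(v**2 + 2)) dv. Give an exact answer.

-2*sin(2) + 2*sin(3)

Let u = v**2 + 2, so du = 2*v dv. When v = 0, u = 2; when v = 1, u = 3.
The integral becomes 2·∫ cos(u) du from 2 to 3, with antiderivative 2*sin(u).
Back in v: F(v) = 2*sin(v**2 + 2).
Then F(1) - F(0) = (2*sin(3)) - (2*sin(2)) = -2*sin(2) + 2*sin(3).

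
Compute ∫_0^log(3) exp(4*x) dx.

Let u = exp(x), so du = exp(x) dx. When x = 0, u = 1; when x = log(3), u = 3.
The integral becomes ∫ u**3 du from 1 to 3, with antiderivative u**4/4.
Back in x: F(x) = exp(4*x)/4.
Then F(log(3)) - F(0) = (81/4) - (1/4) = 20.

20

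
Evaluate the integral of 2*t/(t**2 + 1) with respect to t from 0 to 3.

Let u = t**2 + 1, so du = 2*t dt. When t = 0, u = 1; when t = 3, u = 10.
The integral becomes ∫ 1/u du from 1 to 10, with antiderivative log(u).
Back in t: F(t) = log(t**2 + 1).
Then F(3) - F(0) = (log(10)) - (0) = log(10).

log(10)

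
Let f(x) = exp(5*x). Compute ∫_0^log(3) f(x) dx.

Let u = exp(x), so du = exp(x) dx. When x = 0, u = 1; when x = log(3), u = 3.
The integral becomes ∫ u**4 du from 1 to 3, with antiderivative u**5/5.
Back in x: F(x) = exp(5*x)/5.
Then F(log(3)) - F(0) = (243/5) - (1/5) = 242/5.

242/5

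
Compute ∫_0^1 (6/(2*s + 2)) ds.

Let u = 2*s + 2, so du = 2 ds. When s = 0, u = 2; when s = 1, u = 4.
The integral becomes 3·∫ 1/u du from 2 to 4, with antiderivative 3*log(u).
Back in s: F(s) = 3*log(2*s + 2).
Then F(1) - F(0) = (log(64)) - (log(8)) = log(8).

log(8)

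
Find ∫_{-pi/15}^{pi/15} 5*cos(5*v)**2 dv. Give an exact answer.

Use the identity cos^2(5*v) = (1 + cos(10*v))/2.
An antiderivative is F(v) = 5*v/2 + sin(10*v)/4.
Then F(pi/15) - F(-pi/15) = (sqrt(3)/8 + pi/6) - (-pi/6 - sqrt(3)/8) = sqrt(3)/4 + pi/3.

sqrt(3)/4 + pi/3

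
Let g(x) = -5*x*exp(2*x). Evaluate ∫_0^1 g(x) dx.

-5*exp(2)/4 - 5/4

Integrate by parts once (u = x, dv = -5*exp(2*x) dx).
An antiderivative is F(x) = (-10*x + 5)*exp(2*x)/4.
Then F(1) - F(0) = (-5*exp(2)/4) - (5/4) = -5*exp(2)/4 - 5/4.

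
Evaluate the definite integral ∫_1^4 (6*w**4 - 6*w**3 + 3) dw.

By the power rule, an antiderivative is F(w) = 6*w**5/5 - 3*w**4/2 + 3*w.
Then F(4) - F(1) = (4284/5) - (27/10) = 8541/10.

8541/10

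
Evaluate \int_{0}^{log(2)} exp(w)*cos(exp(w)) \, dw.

-sin(1) + sin(2)

Let u = exp(w), so du = exp(w) dw. When w = 0, u = 1; when w = log(2), u = 2.
The integral becomes ∫ cos(u) du from 1 to 2, with antiderivative sin(u).
Back in w: F(w) = sin(exp(w)).
Then F(log(2)) - F(0) = (sin(2)) - (sin(1)) = -sin(1) + sin(2).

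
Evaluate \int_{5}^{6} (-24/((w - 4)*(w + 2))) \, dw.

-4*log(7) + 8*log(2)

Factor the denominator: w**2 - 2*w - 8 = (w + 2)(w - 4).
Partial fractions: -24/((w - 4)*(w + 2)) = 4/(w + 2) - 4/(w - 4).
An antiderivative is F(w) = -4*log(w - 4) + 4*log(w + 2).
Then F(6) - F(5) = (8*log(2)) - (4*log(7)) = -4*log(7) + 8*log(2).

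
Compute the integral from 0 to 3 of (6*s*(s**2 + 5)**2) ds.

2619

Let u = s**2 + 5, so du = 2*s ds. When s = 0, u = 5; when s = 3, u = 14.
The integral becomes 3·∫ u**2 du from 5 to 14, with antiderivative u**3.
Back in s: F(s) = (s**2 + 5)**3.
Then F(3) - F(0) = (2744) - (125) = 2619.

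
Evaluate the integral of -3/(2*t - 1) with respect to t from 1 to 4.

An antiderivative is F(t) = -3*log(2*t - 1)/2.
Then F(4) - F(1) = (-3*log(7)/2) - (0) = -3*log(7)/2.

-3*log(7)/2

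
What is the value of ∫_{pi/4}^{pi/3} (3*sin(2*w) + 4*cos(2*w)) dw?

-5/4 + sqrt(3)

An antiderivative is F(w) = 2*sin(2*w) - 3*cos(2*w)/2.
Then F(pi/3) - F(pi/4) = (3/4 + sqrt(3)) - (2) = -5/4 + sqrt(3).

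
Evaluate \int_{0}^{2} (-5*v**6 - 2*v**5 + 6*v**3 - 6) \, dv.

-2116/21

By the power rule, an antiderivative is F(v) = -5*v**7/7 - v**6/3 + 3*v**4/2 - 6*v.
Then F(2) - F(0) = (-2116/21) - (0) = -2116/21.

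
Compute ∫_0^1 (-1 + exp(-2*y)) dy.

An antiderivative is F(y) = -y - exp(-2*y)/2.
Then F(1) - F(0) = (-1 - exp(-2)/2) - (-1/2) = -(1 + exp(2))*exp(-2)/2.

-(1 + exp(2))*exp(-2)/2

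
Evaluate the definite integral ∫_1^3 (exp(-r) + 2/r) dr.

-exp(-3) + exp(-1) + 2*log(3)

An antiderivative is F(r) = 2*log(r) - exp(-r).
Then F(3) - F(1) = (-exp(-3) + 2*log(3)) - (-exp(-1)) = -exp(-3) + exp(-1) + 2*log(3).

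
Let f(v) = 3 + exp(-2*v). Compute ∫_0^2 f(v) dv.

An antiderivative is F(v) = 3*v - exp(-2*v)/2.
Then F(2) - F(0) = (6 - exp(-4)/2) - (-1/2) = 13/2 - exp(-4)/2.

13/2 - exp(-4)/2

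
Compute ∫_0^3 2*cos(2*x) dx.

Let u = 2*x, so du = 2 dx. When x = 0, u = 0; when x = 3, u = 6.
The integral becomes ∫ cos(u) du from 0 to 6, with antiderivative sin(u).
Back in x: F(x) = sin(2*x).
Then F(3) - F(0) = (sin(6)) - (0) = sin(6).

sin(6)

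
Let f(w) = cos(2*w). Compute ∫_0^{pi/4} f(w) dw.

1/2

An antiderivative is F(w) = sin(2*w)/2.
Then F(pi/4) - F(0) = (1/2) - (0) = 1/2.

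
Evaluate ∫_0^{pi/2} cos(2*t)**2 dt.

Use the identity cos^2(2*t) = (1 + cos(4*t))/2.
An antiderivative is F(t) = t/2 + sin(4*t)/8.
Then F(pi/2) - F(0) = (pi/4) - (0) = pi/4.

pi/4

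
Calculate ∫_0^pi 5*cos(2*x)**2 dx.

5*pi/2

Use the identity cos^2(2*x) = (1 + cos(4*x))/2.
An antiderivative is F(x) = 5*x/2 + 5*sin(4*x)/8.
Then F(pi) - F(0) = (5*pi/2) - (0) = 5*pi/2.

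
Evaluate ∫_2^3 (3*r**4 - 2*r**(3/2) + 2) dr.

By the power rule, an antiderivative is F(r) = -4*r**(5/2)/5 + 3*r**5/5 + 2*r.
Then F(3) - F(2) = (759/5 - 36*sqrt(3)/5) - (116/5 - 16*sqrt(2)/5) = -36*sqrt(3)/5 + 16*sqrt(2)/5 + 643/5.

-36*sqrt(3)/5 + 16*sqrt(2)/5 + 643/5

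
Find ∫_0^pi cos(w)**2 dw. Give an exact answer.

pi/2

Use the identity cos^2(w) = (1 + cos(2*w))/2.
An antiderivative is F(w) = w/2 + sin(2*w)/4.
Then F(pi) - F(0) = (pi/2) - (0) = pi/2.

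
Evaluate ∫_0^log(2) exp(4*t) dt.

15/4

Let u = exp(t), so du = exp(t) dt. When t = 0, u = 1; when t = log(2), u = 2.
The integral becomes ∫ u**3 du from 1 to 2, with antiderivative u**4/4.
Back in t: F(t) = exp(4*t)/4.
Then F(log(2)) - F(0) = (4) - (1/4) = 15/4.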